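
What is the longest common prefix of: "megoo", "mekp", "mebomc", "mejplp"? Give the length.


Words: megoo, mekp, mebomc, mejplp
  Position 0: all 'm' => match
  Position 1: all 'e' => match
  Position 2: ('g', 'k', 'b', 'j') => mismatch, stop
LCP = "me" (length 2)

2


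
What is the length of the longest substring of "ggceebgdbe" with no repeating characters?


Input: "ggceebgdbe"
Sliding window (track last position of each char):
  Position 0 ('g'): window [0,0] length 1 -- new best
  Position 1 ('g'): repeat (last at 0), move window start to 1
  Position 1 ('g'): window [1,1] length 1
  Position 2 ('c'): window [1,2] length 2 -- new best
  Position 3 ('e'): window [1,3] length 3 -- new best
  Position 4 ('e'): repeat (last at 3), move window start to 4
  Position 4 ('e'): window [4,4] length 1
  Position 5 ('b'): window [4,5] length 2
  Position 6 ('g'): window [4,6] length 3
  Position 7 ('d'): window [4,7] length 4 -- new best
  Position 8 ('b'): repeat (last at 5), move window start to 6
  Position 8 ('b'): window [6,8] length 3
  Position 9 ('e'): window [6,9] length 4
Longest substring with no repeats: "ebgd" with length 4

4


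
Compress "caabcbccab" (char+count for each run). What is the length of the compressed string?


Input: caabcbccab
Runs:
  'c' x 1 => "c1"
  'a' x 2 => "a2"
  'b' x 1 => "b1"
  'c' x 1 => "c1"
  'b' x 1 => "b1"
  'c' x 2 => "c2"
  'a' x 1 => "a1"
  'b' x 1 => "b1"
Compressed: "c1a2b1c1b1c2a1b1"
Compressed length: 16

16


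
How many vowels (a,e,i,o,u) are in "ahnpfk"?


Input: ahnpfk
Checking each character:
  'a' at position 0: vowel (running total: 1)
  'h' at position 1: consonant
  'n' at position 2: consonant
  'p' at position 3: consonant
  'f' at position 4: consonant
  'k' at position 5: consonant
Total vowels: 1

1


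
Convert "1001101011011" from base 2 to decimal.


Input: "1001101011011" in base 2
Positional expansion:
  Digit '1' (value 1) x 2^12 = 4096
  Digit '0' (value 0) x 2^11 = 0
  Digit '0' (value 0) x 2^10 = 0
  Digit '1' (value 1) x 2^9 = 512
  Digit '1' (value 1) x 2^8 = 256
  Digit '0' (value 0) x 2^7 = 0
  Digit '1' (value 1) x 2^6 = 64
  Digit '0' (value 0) x 2^5 = 0
  Digit '1' (value 1) x 2^4 = 16
  Digit '1' (value 1) x 2^3 = 8
  Digit '0' (value 0) x 2^2 = 0
  Digit '1' (value 1) x 2^1 = 2
  Digit '1' (value 1) x 2^0 = 1
Sum = 4955

4955


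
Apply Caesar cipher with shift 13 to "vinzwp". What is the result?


Caesar cipher: shift "vinzwp" by 13
  'v' (pos 21) + 13 = pos 8 = 'i'
  'i' (pos 8) + 13 = pos 21 = 'v'
  'n' (pos 13) + 13 = pos 0 = 'a'
  'z' (pos 25) + 13 = pos 12 = 'm'
  'w' (pos 22) + 13 = pos 9 = 'j'
  'p' (pos 15) + 13 = pos 2 = 'c'
Result: ivamjc

ivamjc


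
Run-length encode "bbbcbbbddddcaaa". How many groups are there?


Input: bbbcbbbddddcaaa
Scanning for consecutive runs:
  Group 1: 'b' x 3 (positions 0-2)
  Group 2: 'c' x 1 (positions 3-3)
  Group 3: 'b' x 3 (positions 4-6)
  Group 4: 'd' x 4 (positions 7-10)
  Group 5: 'c' x 1 (positions 11-11)
  Group 6: 'a' x 3 (positions 12-14)
Total groups: 6

6


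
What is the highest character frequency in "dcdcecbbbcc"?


Input: dcdcecbbbcc
Character counts:
  'b': 3
  'c': 5
  'd': 2
  'e': 1
Maximum frequency: 5

5


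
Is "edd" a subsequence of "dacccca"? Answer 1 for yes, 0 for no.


Check if "edd" is a subsequence of "dacccca"
Greedy scan:
  Position 0 ('d'): no match needed
  Position 1 ('a'): no match needed
  Position 2 ('c'): no match needed
  Position 3 ('c'): no match needed
  Position 4 ('c'): no match needed
  Position 5 ('c'): no match needed
  Position 6 ('a'): no match needed
Only matched 0/3 characters => not a subsequence

0


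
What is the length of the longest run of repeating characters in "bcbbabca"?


Input: "bcbbabca"
Scanning for longest run:
  Position 1 ('c'): new char, reset run to 1
  Position 2 ('b'): new char, reset run to 1
  Position 3 ('b'): continues run of 'b', length=2
  Position 4 ('a'): new char, reset run to 1
  Position 5 ('b'): new char, reset run to 1
  Position 6 ('c'): new char, reset run to 1
  Position 7 ('a'): new char, reset run to 1
Longest run: 'b' with length 2

2


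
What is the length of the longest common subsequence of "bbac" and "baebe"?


LCS of "bbac" and "baebe"
DP table:
           b    a    e    b    e
      0    0    0    0    0    0
  b   0    1    1    1    1    1
  b   0    1    1    1    2    2
  a   0    1    2    2    2    2
  c   0    1    2    2    2    2
LCS length = dp[4][5] = 2

2


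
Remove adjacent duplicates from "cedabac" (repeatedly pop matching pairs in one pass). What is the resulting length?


Input: cedabac
Stack-based adjacent duplicate removal:
  Read 'c': push. Stack: c
  Read 'e': push. Stack: ce
  Read 'd': push. Stack: ced
  Read 'a': push. Stack: ceda
  Read 'b': push. Stack: cedab
  Read 'a': push. Stack: cedaba
  Read 'c': push. Stack: cedabac
Final stack: "cedabac" (length 7)

7


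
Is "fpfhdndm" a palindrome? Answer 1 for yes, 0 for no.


Input: fpfhdndm
Reversed: mdndhfpf
  Compare pos 0 ('f') with pos 7 ('m'): MISMATCH
  Compare pos 1 ('p') with pos 6 ('d'): MISMATCH
  Compare pos 2 ('f') with pos 5 ('n'): MISMATCH
  Compare pos 3 ('h') with pos 4 ('d'): MISMATCH
Result: not a palindrome

0


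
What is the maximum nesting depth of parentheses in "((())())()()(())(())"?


Input: "((())())()()(())(())"
Tracking depth:
  Position 0 '(': depth becomes 1
  Position 1 '(': depth becomes 2
  Position 2 '(': depth becomes 3
  Position 3 ')': depth becomes 2
  Position 4 ')': depth becomes 1
  Position 5 '(': depth becomes 2
  Position 6 ')': depth becomes 1
  Position 7 ')': depth becomes 0
  Position 8 '(': depth becomes 1
  Position 9 ')': depth becomes 0
  Position 10 '(': depth becomes 1
  Position 11 ')': depth becomes 0
  Position 12 '(': depth becomes 1
  Position 13 '(': depth becomes 2
  Position 14 ')': depth becomes 1
  Position 15 ')': depth becomes 0
  Position 16 '(': depth becomes 1
  Position 17 '(': depth becomes 2
  Position 18 ')': depth becomes 1
  Position 19 ')': depth becomes 0
Maximum depth reached: 3

3


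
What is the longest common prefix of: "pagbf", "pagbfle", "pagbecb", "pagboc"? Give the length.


Words: pagbf, pagbfle, pagbecb, pagboc
  Position 0: all 'p' => match
  Position 1: all 'a' => match
  Position 2: all 'g' => match
  Position 3: all 'b' => match
  Position 4: ('f', 'f', 'e', 'o') => mismatch, stop
LCP = "pagb" (length 4)

4


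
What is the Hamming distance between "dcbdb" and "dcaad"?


Comparing "dcbdb" and "dcaad" position by position:
  Position 0: 'd' vs 'd' => same
  Position 1: 'c' vs 'c' => same
  Position 2: 'b' vs 'a' => differ
  Position 3: 'd' vs 'a' => differ
  Position 4: 'b' vs 'd' => differ
Total differences (Hamming distance): 3

3


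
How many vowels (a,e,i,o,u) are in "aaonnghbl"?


Input: aaonnghbl
Checking each character:
  'a' at position 0: vowel (running total: 1)
  'a' at position 1: vowel (running total: 2)
  'o' at position 2: vowel (running total: 3)
  'n' at position 3: consonant
  'n' at position 4: consonant
  'g' at position 5: consonant
  'h' at position 6: consonant
  'b' at position 7: consonant
  'l' at position 8: consonant
Total vowels: 3

3


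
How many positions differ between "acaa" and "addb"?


Comparing "acaa" and "addb" position by position:
  Position 0: 'a' vs 'a' => same
  Position 1: 'c' vs 'd' => DIFFER
  Position 2: 'a' vs 'd' => DIFFER
  Position 3: 'a' vs 'b' => DIFFER
Positions that differ: 3

3


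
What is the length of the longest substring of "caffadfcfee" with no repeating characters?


Input: "caffadfcfee"
Sliding window (track last position of each char):
  Position 0 ('c'): window [0,0] length 1 -- new best
  Position 1 ('a'): window [0,1] length 2 -- new best
  Position 2 ('f'): window [0,2] length 3 -- new best
  Position 3 ('f'): repeat (last at 2), move window start to 3
  Position 3 ('f'): window [3,3] length 1
  Position 4 ('a'): window [3,4] length 2
  Position 5 ('d'): window [3,5] length 3
  Position 6 ('f'): repeat (last at 3), move window start to 4
  Position 6 ('f'): window [4,6] length 3
  Position 7 ('c'): window [4,7] length 4 -- new best
  Position 8 ('f'): repeat (last at 6), move window start to 7
  Position 8 ('f'): window [7,8] length 2
  Position 9 ('e'): window [7,9] length 3
  Position 10 ('e'): repeat (last at 9), move window start to 10
  Position 10 ('e'): window [10,10] length 1
Longest substring with no repeats: "adfc" with length 4

4


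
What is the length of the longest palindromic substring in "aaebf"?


Input: "aaebf"
Checking substrings for palindromes:
  [0:2] "aa" (len 2) => palindrome
Longest palindromic substring: "aa" with length 2

2


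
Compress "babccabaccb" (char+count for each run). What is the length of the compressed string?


Input: babccabaccb
Runs:
  'b' x 1 => "b1"
  'a' x 1 => "a1"
  'b' x 1 => "b1"
  'c' x 2 => "c2"
  'a' x 1 => "a1"
  'b' x 1 => "b1"
  'a' x 1 => "a1"
  'c' x 2 => "c2"
  'b' x 1 => "b1"
Compressed: "b1a1b1c2a1b1a1c2b1"
Compressed length: 18

18


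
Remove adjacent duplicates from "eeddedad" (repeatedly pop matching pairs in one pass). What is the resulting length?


Input: eeddedad
Stack-based adjacent duplicate removal:
  Read 'e': push. Stack: e
  Read 'e': matches stack top 'e' => pop. Stack: (empty)
  Read 'd': push. Stack: d
  Read 'd': matches stack top 'd' => pop. Stack: (empty)
  Read 'e': push. Stack: e
  Read 'd': push. Stack: ed
  Read 'a': push. Stack: eda
  Read 'd': push. Stack: edad
Final stack: "edad" (length 4)

4


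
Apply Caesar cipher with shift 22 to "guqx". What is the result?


Caesar cipher: shift "guqx" by 22
  'g' (pos 6) + 22 = pos 2 = 'c'
  'u' (pos 20) + 22 = pos 16 = 'q'
  'q' (pos 16) + 22 = pos 12 = 'm'
  'x' (pos 23) + 22 = pos 19 = 't'
Result: cqmt

cqmt


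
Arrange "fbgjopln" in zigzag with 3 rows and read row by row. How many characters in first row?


Zigzag "fbgjopln" into 3 rows:
Placing characters:
  'f' => row 0
  'b' => row 1
  'g' => row 2
  'j' => row 1
  'o' => row 0
  'p' => row 1
  'l' => row 2
  'n' => row 1
Rows:
  Row 0: "fo"
  Row 1: "bjpn"
  Row 2: "gl"
First row length: 2

2


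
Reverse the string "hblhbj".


Input: hblhbj
Reading characters right to left:
  Position 5: 'j'
  Position 4: 'b'
  Position 3: 'h'
  Position 2: 'l'
  Position 1: 'b'
  Position 0: 'h'
Reversed: jbhlbh

jbhlbh


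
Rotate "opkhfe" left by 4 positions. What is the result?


Input: "opkhfe", rotate left by 4
First 4 characters: "opkh"
Remaining characters: "fe"
Concatenate remaining + first: "fe" + "opkh" = "feopkh"

feopkh


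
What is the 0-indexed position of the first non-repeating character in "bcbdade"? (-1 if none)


Input: bcbdade
Character frequencies:
  'a': 1
  'b': 2
  'c': 1
  'd': 2
  'e': 1
Scanning left to right for freq == 1:
  Position 0 ('b'): freq=2, skip
  Position 1 ('c'): unique! => answer = 1

1


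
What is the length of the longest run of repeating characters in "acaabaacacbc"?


Input: "acaabaacacbc"
Scanning for longest run:
  Position 1 ('c'): new char, reset run to 1
  Position 2 ('a'): new char, reset run to 1
  Position 3 ('a'): continues run of 'a', length=2
  Position 4 ('b'): new char, reset run to 1
  Position 5 ('a'): new char, reset run to 1
  Position 6 ('a'): continues run of 'a', length=2
  Position 7 ('c'): new char, reset run to 1
  Position 8 ('a'): new char, reset run to 1
  Position 9 ('c'): new char, reset run to 1
  Position 10 ('b'): new char, reset run to 1
  Position 11 ('c'): new char, reset run to 1
Longest run: 'a' with length 2

2


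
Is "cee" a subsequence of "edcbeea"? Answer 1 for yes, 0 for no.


Check if "cee" is a subsequence of "edcbeea"
Greedy scan:
  Position 0 ('e'): no match needed
  Position 1 ('d'): no match needed
  Position 2 ('c'): matches sub[0] = 'c'
  Position 3 ('b'): no match needed
  Position 4 ('e'): matches sub[1] = 'e'
  Position 5 ('e'): matches sub[2] = 'e'
  Position 6 ('a'): no match needed
All 3 characters matched => is a subsequence

1


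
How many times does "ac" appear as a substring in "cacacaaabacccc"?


Searching for "ac" in "cacacaaabacccc"
Scanning each position:
  Position 0: "ca" => no
  Position 1: "ac" => MATCH
  Position 2: "ca" => no
  Position 3: "ac" => MATCH
  Position 4: "ca" => no
  Position 5: "aa" => no
  Position 6: "aa" => no
  Position 7: "ab" => no
  Position 8: "ba" => no
  Position 9: "ac" => MATCH
  Position 10: "cc" => no
  Position 11: "cc" => no
  Position 12: "cc" => no
Total occurrences: 3

3


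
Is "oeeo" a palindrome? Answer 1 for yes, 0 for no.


Input: oeeo
Reversed: oeeo
  Compare pos 0 ('o') with pos 3 ('o'): match
  Compare pos 1 ('e') with pos 2 ('e'): match
Result: palindrome

1


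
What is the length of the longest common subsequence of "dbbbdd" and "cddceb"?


LCS of "dbbbdd" and "cddceb"
DP table:
           c    d    d    c    e    b
      0    0    0    0    0    0    0
  d   0    0    1    1    1    1    1
  b   0    0    1    1    1    1    2
  b   0    0    1    1    1    1    2
  b   0    0    1    1    1    1    2
  d   0    0    1    2    2    2    2
  d   0    0    1    2    2    2    2
LCS length = dp[6][6] = 2

2


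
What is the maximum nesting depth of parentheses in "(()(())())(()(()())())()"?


Input: "(()(())())(()(()())())()"
Tracking depth:
  Position 0 '(': depth becomes 1
  Position 1 '(': depth becomes 2
  Position 2 ')': depth becomes 1
  Position 3 '(': depth becomes 2
  Position 4 '(': depth becomes 3
  Position 5 ')': depth becomes 2
  Position 6 ')': depth becomes 1
  Position 7 '(': depth becomes 2
  Position 8 ')': depth becomes 1
  Position 9 ')': depth becomes 0
  Position 10 '(': depth becomes 1
  Position 11 '(': depth becomes 2
  Position 12 ')': depth becomes 1
  Position 13 '(': depth becomes 2
  Position 14 '(': depth becomes 3
  Position 15 ')': depth becomes 2
  Position 16 '(': depth becomes 3
  Position 17 ')': depth becomes 2
  Position 18 ')': depth becomes 1
  Position 19 '(': depth becomes 2
  Position 20 ')': depth becomes 1
  Position 21 ')': depth becomes 0
  Position 22 '(': depth becomes 1
  Position 23 ')': depth becomes 0
Maximum depth reached: 3

3


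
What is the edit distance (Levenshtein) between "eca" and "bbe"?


Computing edit distance: "eca" -> "bbe"
DP table:
           b    b    e
      0    1    2    3
  e   1    1    2    2
  c   2    2    2    3
  a   3    3    3    3
Edit distance = dp[3][3] = 3

3


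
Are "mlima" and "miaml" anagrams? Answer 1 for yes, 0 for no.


Strings: "mlima", "miaml"
Sorted first:  ailmm
Sorted second: ailmm
Sorted forms match => anagrams

1


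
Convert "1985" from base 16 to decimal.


Input: "1985" in base 16
Positional expansion:
  Digit '1' (value 1) x 16^3 = 4096
  Digit '9' (value 9) x 16^2 = 2304
  Digit '8' (value 8) x 16^1 = 128
  Digit '5' (value 5) x 16^0 = 5
Sum = 6533

6533


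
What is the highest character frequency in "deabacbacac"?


Input: deabacbacac
Character counts:
  'a': 4
  'b': 2
  'c': 3
  'd': 1
  'e': 1
Maximum frequency: 4

4


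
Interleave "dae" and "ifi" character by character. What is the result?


Interleaving "dae" and "ifi":
  Position 0: 'd' from first, 'i' from second => "di"
  Position 1: 'a' from first, 'f' from second => "af"
  Position 2: 'e' from first, 'i' from second => "ei"
Result: diafei

diafei


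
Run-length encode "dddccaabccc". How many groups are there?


Input: dddccaabccc
Scanning for consecutive runs:
  Group 1: 'd' x 3 (positions 0-2)
  Group 2: 'c' x 2 (positions 3-4)
  Group 3: 'a' x 2 (positions 5-6)
  Group 4: 'b' x 1 (positions 7-7)
  Group 5: 'c' x 3 (positions 8-10)
Total groups: 5

5


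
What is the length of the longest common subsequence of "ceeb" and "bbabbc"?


LCS of "ceeb" and "bbabbc"
DP table:
           b    b    a    b    b    c
      0    0    0    0    0    0    0
  c   0    0    0    0    0    0    1
  e   0    0    0    0    0    0    1
  e   0    0    0    0    0    0    1
  b   0    1    1    1    1    1    1
LCS length = dp[4][6] = 1

1


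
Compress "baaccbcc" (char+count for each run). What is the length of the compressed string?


Input: baaccbcc
Runs:
  'b' x 1 => "b1"
  'a' x 2 => "a2"
  'c' x 2 => "c2"
  'b' x 1 => "b1"
  'c' x 2 => "c2"
Compressed: "b1a2c2b1c2"
Compressed length: 10

10


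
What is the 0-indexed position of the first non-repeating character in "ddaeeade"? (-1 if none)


Input: ddaeeade
Character frequencies:
  'a': 2
  'd': 3
  'e': 3
Scanning left to right for freq == 1:
  Position 0 ('d'): freq=3, skip
  Position 1 ('d'): freq=3, skip
  Position 2 ('a'): freq=2, skip
  Position 3 ('e'): freq=3, skip
  Position 4 ('e'): freq=3, skip
  Position 5 ('a'): freq=2, skip
  Position 6 ('d'): freq=3, skip
  Position 7 ('e'): freq=3, skip
  No unique character found => answer = -1

-1


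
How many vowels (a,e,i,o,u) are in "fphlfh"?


Input: fphlfh
Checking each character:
  'f' at position 0: consonant
  'p' at position 1: consonant
  'h' at position 2: consonant
  'l' at position 3: consonant
  'f' at position 4: consonant
  'h' at position 5: consonant
Total vowels: 0

0


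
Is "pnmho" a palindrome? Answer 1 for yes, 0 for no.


Input: pnmho
Reversed: ohmnp
  Compare pos 0 ('p') with pos 4 ('o'): MISMATCH
  Compare pos 1 ('n') with pos 3 ('h'): MISMATCH
Result: not a palindrome

0


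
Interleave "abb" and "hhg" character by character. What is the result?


Interleaving "abb" and "hhg":
  Position 0: 'a' from first, 'h' from second => "ah"
  Position 1: 'b' from first, 'h' from second => "bh"
  Position 2: 'b' from first, 'g' from second => "bg"
Result: ahbhbg

ahbhbg


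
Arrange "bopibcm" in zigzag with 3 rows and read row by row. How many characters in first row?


Zigzag "bopibcm" into 3 rows:
Placing characters:
  'b' => row 0
  'o' => row 1
  'p' => row 2
  'i' => row 1
  'b' => row 0
  'c' => row 1
  'm' => row 2
Rows:
  Row 0: "bb"
  Row 1: "oic"
  Row 2: "pm"
First row length: 2

2


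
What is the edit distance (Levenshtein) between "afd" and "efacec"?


Computing edit distance: "afd" -> "efacec"
DP table:
           e    f    a    c    e    c
      0    1    2    3    4    5    6
  a   1    1    2    2    3    4    5
  f   2    2    1    2    3    4    5
  d   3    3    2    2    3    4    5
Edit distance = dp[3][6] = 5

5


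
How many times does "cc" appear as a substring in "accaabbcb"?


Searching for "cc" in "accaabbcb"
Scanning each position:
  Position 0: "ac" => no
  Position 1: "cc" => MATCH
  Position 2: "ca" => no
  Position 3: "aa" => no
  Position 4: "ab" => no
  Position 5: "bb" => no
  Position 6: "bc" => no
  Position 7: "cb" => no
Total occurrences: 1

1


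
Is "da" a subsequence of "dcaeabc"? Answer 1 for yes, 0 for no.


Check if "da" is a subsequence of "dcaeabc"
Greedy scan:
  Position 0 ('d'): matches sub[0] = 'd'
  Position 1 ('c'): no match needed
  Position 2 ('a'): matches sub[1] = 'a'
  Position 3 ('e'): no match needed
  Position 4 ('a'): no match needed
  Position 5 ('b'): no match needed
  Position 6 ('c'): no match needed
All 2 characters matched => is a subsequence

1


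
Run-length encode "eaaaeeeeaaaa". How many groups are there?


Input: eaaaeeeeaaaa
Scanning for consecutive runs:
  Group 1: 'e' x 1 (positions 0-0)
  Group 2: 'a' x 3 (positions 1-3)
  Group 3: 'e' x 4 (positions 4-7)
  Group 4: 'a' x 4 (positions 8-11)
Total groups: 4

4


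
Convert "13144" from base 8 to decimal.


Input: "13144" in base 8
Positional expansion:
  Digit '1' (value 1) x 8^4 = 4096
  Digit '3' (value 3) x 8^3 = 1536
  Digit '1' (value 1) x 8^2 = 64
  Digit '4' (value 4) x 8^1 = 32
  Digit '4' (value 4) x 8^0 = 4
Sum = 5732

5732


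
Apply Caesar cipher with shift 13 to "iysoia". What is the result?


Caesar cipher: shift "iysoia" by 13
  'i' (pos 8) + 13 = pos 21 = 'v'
  'y' (pos 24) + 13 = pos 11 = 'l'
  's' (pos 18) + 13 = pos 5 = 'f'
  'o' (pos 14) + 13 = pos 1 = 'b'
  'i' (pos 8) + 13 = pos 21 = 'v'
  'a' (pos 0) + 13 = pos 13 = 'n'
Result: vlfbvn

vlfbvn


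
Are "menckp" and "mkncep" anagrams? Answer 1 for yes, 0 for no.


Strings: "menckp", "mkncep"
Sorted first:  cekmnp
Sorted second: cekmnp
Sorted forms match => anagrams

1


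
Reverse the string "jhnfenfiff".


Input: jhnfenfiff
Reading characters right to left:
  Position 9: 'f'
  Position 8: 'f'
  Position 7: 'i'
  Position 6: 'f'
  Position 5: 'n'
  Position 4: 'e'
  Position 3: 'f'
  Position 2: 'n'
  Position 1: 'h'
  Position 0: 'j'
Reversed: ffifnefnhj

ffifnefnhj


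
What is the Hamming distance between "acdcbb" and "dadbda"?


Comparing "acdcbb" and "dadbda" position by position:
  Position 0: 'a' vs 'd' => differ
  Position 1: 'c' vs 'a' => differ
  Position 2: 'd' vs 'd' => same
  Position 3: 'c' vs 'b' => differ
  Position 4: 'b' vs 'd' => differ
  Position 5: 'b' vs 'a' => differ
Total differences (Hamming distance): 5

5


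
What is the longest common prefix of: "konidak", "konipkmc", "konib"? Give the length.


Words: konidak, konipkmc, konib
  Position 0: all 'k' => match
  Position 1: all 'o' => match
  Position 2: all 'n' => match
  Position 3: all 'i' => match
  Position 4: ('d', 'p', 'b') => mismatch, stop
LCP = "koni" (length 4)

4


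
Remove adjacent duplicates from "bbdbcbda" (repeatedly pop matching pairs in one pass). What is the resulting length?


Input: bbdbcbda
Stack-based adjacent duplicate removal:
  Read 'b': push. Stack: b
  Read 'b': matches stack top 'b' => pop. Stack: (empty)
  Read 'd': push. Stack: d
  Read 'b': push. Stack: db
  Read 'c': push. Stack: dbc
  Read 'b': push. Stack: dbcb
  Read 'd': push. Stack: dbcbd
  Read 'a': push. Stack: dbcbda
Final stack: "dbcbda" (length 6)

6


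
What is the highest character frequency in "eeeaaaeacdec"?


Input: eeeaaaeacdec
Character counts:
  'a': 4
  'c': 2
  'd': 1
  'e': 5
Maximum frequency: 5

5


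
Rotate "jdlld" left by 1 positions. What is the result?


Input: "jdlld", rotate left by 1
First 1 characters: "j"
Remaining characters: "dlld"
Concatenate remaining + first: "dlld" + "j" = "dlldj"

dlldj


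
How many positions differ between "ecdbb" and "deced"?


Comparing "ecdbb" and "deced" position by position:
  Position 0: 'e' vs 'd' => DIFFER
  Position 1: 'c' vs 'e' => DIFFER
  Position 2: 'd' vs 'c' => DIFFER
  Position 3: 'b' vs 'e' => DIFFER
  Position 4: 'b' vs 'd' => DIFFER
Positions that differ: 5

5


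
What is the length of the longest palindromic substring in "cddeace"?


Input: "cddeace"
Checking substrings for palindromes:
  [1:3] "dd" (len 2) => palindrome
Longest palindromic substring: "dd" with length 2

2


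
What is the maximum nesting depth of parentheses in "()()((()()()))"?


Input: "()()((()()()))"
Tracking depth:
  Position 0 '(': depth becomes 1
  Position 1 ')': depth becomes 0
  Position 2 '(': depth becomes 1
  Position 3 ')': depth becomes 0
  Position 4 '(': depth becomes 1
  Position 5 '(': depth becomes 2
  Position 6 '(': depth becomes 3
  Position 7 ')': depth becomes 2
  Position 8 '(': depth becomes 3
  Position 9 ')': depth becomes 2
  Position 10 '(': depth becomes 3
  Position 11 ')': depth becomes 2
  Position 12 ')': depth becomes 1
  Position 13 ')': depth becomes 0
Maximum depth reached: 3

3


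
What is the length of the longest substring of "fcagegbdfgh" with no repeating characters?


Input: "fcagegbdfgh"
Sliding window (track last position of each char):
  Position 0 ('f'): window [0,0] length 1 -- new best
  Position 1 ('c'): window [0,1] length 2 -- new best
  Position 2 ('a'): window [0,2] length 3 -- new best
  Position 3 ('g'): window [0,3] length 4 -- new best
  Position 4 ('e'): window [0,4] length 5 -- new best
  Position 5 ('g'): repeat (last at 3), move window start to 4
  Position 5 ('g'): window [4,5] length 2
  Position 6 ('b'): window [4,6] length 3
  Position 7 ('d'): window [4,7] length 4
  Position 8 ('f'): window [4,8] length 5
  Position 9 ('g'): repeat (last at 5), move window start to 6
  Position 9 ('g'): window [6,9] length 4
  Position 10 ('h'): window [6,10] length 5
Longest substring with no repeats: "fcage" with length 5

5


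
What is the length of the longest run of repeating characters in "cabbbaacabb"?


Input: "cabbbaacabb"
Scanning for longest run:
  Position 1 ('a'): new char, reset run to 1
  Position 2 ('b'): new char, reset run to 1
  Position 3 ('b'): continues run of 'b', length=2
  Position 4 ('b'): continues run of 'b', length=3
  Position 5 ('a'): new char, reset run to 1
  Position 6 ('a'): continues run of 'a', length=2
  Position 7 ('c'): new char, reset run to 1
  Position 8 ('a'): new char, reset run to 1
  Position 9 ('b'): new char, reset run to 1
  Position 10 ('b'): continues run of 'b', length=2
Longest run: 'b' with length 3

3


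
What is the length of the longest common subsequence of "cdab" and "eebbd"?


LCS of "cdab" and "eebbd"
DP table:
           e    e    b    b    d
      0    0    0    0    0    0
  c   0    0    0    0    0    0
  d   0    0    0    0    0    1
  a   0    0    0    0    0    1
  b   0    0    0    1    1    1
LCS length = dp[4][5] = 1

1


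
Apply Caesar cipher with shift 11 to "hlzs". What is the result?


Caesar cipher: shift "hlzs" by 11
  'h' (pos 7) + 11 = pos 18 = 's'
  'l' (pos 11) + 11 = pos 22 = 'w'
  'z' (pos 25) + 11 = pos 10 = 'k'
  's' (pos 18) + 11 = pos 3 = 'd'
Result: swkd

swkd


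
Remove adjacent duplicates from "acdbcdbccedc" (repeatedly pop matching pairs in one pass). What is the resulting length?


Input: acdbcdbccedc
Stack-based adjacent duplicate removal:
  Read 'a': push. Stack: a
  Read 'c': push. Stack: ac
  Read 'd': push. Stack: acd
  Read 'b': push. Stack: acdb
  Read 'c': push. Stack: acdbc
  Read 'd': push. Stack: acdbcd
  Read 'b': push. Stack: acdbcdb
  Read 'c': push. Stack: acdbcdbc
  Read 'c': matches stack top 'c' => pop. Stack: acdbcdb
  Read 'e': push. Stack: acdbcdbe
  Read 'd': push. Stack: acdbcdbed
  Read 'c': push. Stack: acdbcdbedc
Final stack: "acdbcdbedc" (length 10)

10


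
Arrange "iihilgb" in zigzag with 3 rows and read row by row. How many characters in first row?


Zigzag "iihilgb" into 3 rows:
Placing characters:
  'i' => row 0
  'i' => row 1
  'h' => row 2
  'i' => row 1
  'l' => row 0
  'g' => row 1
  'b' => row 2
Rows:
  Row 0: "il"
  Row 1: "iig"
  Row 2: "hb"
First row length: 2

2


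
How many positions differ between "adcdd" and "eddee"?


Comparing "adcdd" and "eddee" position by position:
  Position 0: 'a' vs 'e' => DIFFER
  Position 1: 'd' vs 'd' => same
  Position 2: 'c' vs 'd' => DIFFER
  Position 3: 'd' vs 'e' => DIFFER
  Position 4: 'd' vs 'e' => DIFFER
Positions that differ: 4

4


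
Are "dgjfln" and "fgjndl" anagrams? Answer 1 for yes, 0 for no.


Strings: "dgjfln", "fgjndl"
Sorted first:  dfgjln
Sorted second: dfgjln
Sorted forms match => anagrams

1


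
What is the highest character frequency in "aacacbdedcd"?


Input: aacacbdedcd
Character counts:
  'a': 3
  'b': 1
  'c': 3
  'd': 3
  'e': 1
Maximum frequency: 3

3


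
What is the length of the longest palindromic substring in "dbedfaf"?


Input: "dbedfaf"
Checking substrings for palindromes:
  [4:7] "faf" (len 3) => palindrome
Longest palindromic substring: "faf" with length 3

3


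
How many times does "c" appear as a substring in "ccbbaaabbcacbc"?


Searching for "c" in "ccbbaaabbcacbc"
Scanning each position:
  Position 0: "c" => MATCH
  Position 1: "c" => MATCH
  Position 2: "b" => no
  Position 3: "b" => no
  Position 4: "a" => no
  Position 5: "a" => no
  Position 6: "a" => no
  Position 7: "b" => no
  Position 8: "b" => no
  Position 9: "c" => MATCH
  Position 10: "a" => no
  Position 11: "c" => MATCH
  Position 12: "b" => no
  Position 13: "c" => MATCH
Total occurrences: 5

5


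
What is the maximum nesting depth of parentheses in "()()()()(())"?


Input: "()()()()(())"
Tracking depth:
  Position 0 '(': depth becomes 1
  Position 1 ')': depth becomes 0
  Position 2 '(': depth becomes 1
  Position 3 ')': depth becomes 0
  Position 4 '(': depth becomes 1
  Position 5 ')': depth becomes 0
  Position 6 '(': depth becomes 1
  Position 7 ')': depth becomes 0
  Position 8 '(': depth becomes 1
  Position 9 '(': depth becomes 2
  Position 10 ')': depth becomes 1
  Position 11 ')': depth becomes 0
Maximum depth reached: 2

2


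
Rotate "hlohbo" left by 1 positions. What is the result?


Input: "hlohbo", rotate left by 1
First 1 characters: "h"
Remaining characters: "lohbo"
Concatenate remaining + first: "lohbo" + "h" = "lohboh"

lohboh


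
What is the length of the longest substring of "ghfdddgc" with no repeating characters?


Input: "ghfdddgc"
Sliding window (track last position of each char):
  Position 0 ('g'): window [0,0] length 1 -- new best
  Position 1 ('h'): window [0,1] length 2 -- new best
  Position 2 ('f'): window [0,2] length 3 -- new best
  Position 3 ('d'): window [0,3] length 4 -- new best
  Position 4 ('d'): repeat (last at 3), move window start to 4
  Position 4 ('d'): window [4,4] length 1
  Position 5 ('d'): repeat (last at 4), move window start to 5
  Position 5 ('d'): window [5,5] length 1
  Position 6 ('g'): window [5,6] length 2
  Position 7 ('c'): window [5,7] length 3
Longest substring with no repeats: "ghfd" with length 4

4


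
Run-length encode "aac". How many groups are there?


Input: aac
Scanning for consecutive runs:
  Group 1: 'a' x 2 (positions 0-1)
  Group 2: 'c' x 1 (positions 2-2)
Total groups: 2

2


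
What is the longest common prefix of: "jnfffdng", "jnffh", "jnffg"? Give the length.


Words: jnfffdng, jnffh, jnffg
  Position 0: all 'j' => match
  Position 1: all 'n' => match
  Position 2: all 'f' => match
  Position 3: all 'f' => match
  Position 4: ('f', 'h', 'g') => mismatch, stop
LCP = "jnff" (length 4)

4


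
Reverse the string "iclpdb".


Input: iclpdb
Reading characters right to left:
  Position 5: 'b'
  Position 4: 'd'
  Position 3: 'p'
  Position 2: 'l'
  Position 1: 'c'
  Position 0: 'i'
Reversed: bdplci

bdplci


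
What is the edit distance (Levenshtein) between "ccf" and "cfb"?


Computing edit distance: "ccf" -> "cfb"
DP table:
           c    f    b
      0    1    2    3
  c   1    0    1    2
  c   2    1    1    2
  f   3    2    1    2
Edit distance = dp[3][3] = 2

2


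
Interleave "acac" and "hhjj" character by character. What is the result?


Interleaving "acac" and "hhjj":
  Position 0: 'a' from first, 'h' from second => "ah"
  Position 1: 'c' from first, 'h' from second => "ch"
  Position 2: 'a' from first, 'j' from second => "aj"
  Position 3: 'c' from first, 'j' from second => "cj"
Result: ahchajcj

ahchajcj


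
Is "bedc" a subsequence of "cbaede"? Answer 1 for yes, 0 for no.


Check if "bedc" is a subsequence of "cbaede"
Greedy scan:
  Position 0 ('c'): no match needed
  Position 1 ('b'): matches sub[0] = 'b'
  Position 2 ('a'): no match needed
  Position 3 ('e'): matches sub[1] = 'e'
  Position 4 ('d'): matches sub[2] = 'd'
  Position 5 ('e'): no match needed
Only matched 3/4 characters => not a subsequence

0


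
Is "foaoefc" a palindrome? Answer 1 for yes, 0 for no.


Input: foaoefc
Reversed: cfeoaof
  Compare pos 0 ('f') with pos 6 ('c'): MISMATCH
  Compare pos 1 ('o') with pos 5 ('f'): MISMATCH
  Compare pos 2 ('a') with pos 4 ('e'): MISMATCH
Result: not a palindrome

0


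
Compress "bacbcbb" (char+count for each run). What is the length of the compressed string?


Input: bacbcbb
Runs:
  'b' x 1 => "b1"
  'a' x 1 => "a1"
  'c' x 1 => "c1"
  'b' x 1 => "b1"
  'c' x 1 => "c1"
  'b' x 2 => "b2"
Compressed: "b1a1c1b1c1b2"
Compressed length: 12

12


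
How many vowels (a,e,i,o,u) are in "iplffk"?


Input: iplffk
Checking each character:
  'i' at position 0: vowel (running total: 1)
  'p' at position 1: consonant
  'l' at position 2: consonant
  'f' at position 3: consonant
  'f' at position 4: consonant
  'k' at position 5: consonant
Total vowels: 1

1


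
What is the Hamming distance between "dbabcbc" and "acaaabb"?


Comparing "dbabcbc" and "acaaabb" position by position:
  Position 0: 'd' vs 'a' => differ
  Position 1: 'b' vs 'c' => differ
  Position 2: 'a' vs 'a' => same
  Position 3: 'b' vs 'a' => differ
  Position 4: 'c' vs 'a' => differ
  Position 5: 'b' vs 'b' => same
  Position 6: 'c' vs 'b' => differ
Total differences (Hamming distance): 5

5


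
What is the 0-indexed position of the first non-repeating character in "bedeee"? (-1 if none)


Input: bedeee
Character frequencies:
  'b': 1
  'd': 1
  'e': 4
Scanning left to right for freq == 1:
  Position 0 ('b'): unique! => answer = 0

0


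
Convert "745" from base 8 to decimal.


Input: "745" in base 8
Positional expansion:
  Digit '7' (value 7) x 8^2 = 448
  Digit '4' (value 4) x 8^1 = 32
  Digit '5' (value 5) x 8^0 = 5
Sum = 485

485


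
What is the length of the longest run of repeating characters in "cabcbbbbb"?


Input: "cabcbbbbb"
Scanning for longest run:
  Position 1 ('a'): new char, reset run to 1
  Position 2 ('b'): new char, reset run to 1
  Position 3 ('c'): new char, reset run to 1
  Position 4 ('b'): new char, reset run to 1
  Position 5 ('b'): continues run of 'b', length=2
  Position 6 ('b'): continues run of 'b', length=3
  Position 7 ('b'): continues run of 'b', length=4
  Position 8 ('b'): continues run of 'b', length=5
Longest run: 'b' with length 5

5


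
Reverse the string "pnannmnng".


Input: pnannmnng
Reading characters right to left:
  Position 8: 'g'
  Position 7: 'n'
  Position 6: 'n'
  Position 5: 'm'
  Position 4: 'n'
  Position 3: 'n'
  Position 2: 'a'
  Position 1: 'n'
  Position 0: 'p'
Reversed: gnnmnnanp

gnnmnnanp


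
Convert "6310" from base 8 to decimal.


Input: "6310" in base 8
Positional expansion:
  Digit '6' (value 6) x 8^3 = 3072
  Digit '3' (value 3) x 8^2 = 192
  Digit '1' (value 1) x 8^1 = 8
  Digit '0' (value 0) x 8^0 = 0
Sum = 3272

3272


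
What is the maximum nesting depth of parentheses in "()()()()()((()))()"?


Input: "()()()()()((()))()"
Tracking depth:
  Position 0 '(': depth becomes 1
  Position 1 ')': depth becomes 0
  Position 2 '(': depth becomes 1
  Position 3 ')': depth becomes 0
  Position 4 '(': depth becomes 1
  Position 5 ')': depth becomes 0
  Position 6 '(': depth becomes 1
  Position 7 ')': depth becomes 0
  Position 8 '(': depth becomes 1
  Position 9 ')': depth becomes 0
  Position 10 '(': depth becomes 1
  Position 11 '(': depth becomes 2
  Position 12 '(': depth becomes 3
  Position 13 ')': depth becomes 2
  Position 14 ')': depth becomes 1
  Position 15 ')': depth becomes 0
  Position 16 '(': depth becomes 1
  Position 17 ')': depth becomes 0
Maximum depth reached: 3

3


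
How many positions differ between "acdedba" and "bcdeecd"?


Comparing "acdedba" and "bcdeecd" position by position:
  Position 0: 'a' vs 'b' => DIFFER
  Position 1: 'c' vs 'c' => same
  Position 2: 'd' vs 'd' => same
  Position 3: 'e' vs 'e' => same
  Position 4: 'd' vs 'e' => DIFFER
  Position 5: 'b' vs 'c' => DIFFER
  Position 6: 'a' vs 'd' => DIFFER
Positions that differ: 4

4


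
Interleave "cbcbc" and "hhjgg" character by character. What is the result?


Interleaving "cbcbc" and "hhjgg":
  Position 0: 'c' from first, 'h' from second => "ch"
  Position 1: 'b' from first, 'h' from second => "bh"
  Position 2: 'c' from first, 'j' from second => "cj"
  Position 3: 'b' from first, 'g' from second => "bg"
  Position 4: 'c' from first, 'g' from second => "cg"
Result: chbhcjbgcg

chbhcjbgcg


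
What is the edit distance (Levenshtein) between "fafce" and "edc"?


Computing edit distance: "fafce" -> "edc"
DP table:
           e    d    c
      0    1    2    3
  f   1    1    2    3
  a   2    2    2    3
  f   3    3    3    3
  c   4    4    4    3
  e   5    4    5    4
Edit distance = dp[5][3] = 4

4


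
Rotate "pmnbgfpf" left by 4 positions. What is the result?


Input: "pmnbgfpf", rotate left by 4
First 4 characters: "pmnb"
Remaining characters: "gfpf"
Concatenate remaining + first: "gfpf" + "pmnb" = "gfpfpmnb"

gfpfpmnb


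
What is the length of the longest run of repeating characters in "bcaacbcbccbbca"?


Input: "bcaacbcbccbbca"
Scanning for longest run:
  Position 1 ('c'): new char, reset run to 1
  Position 2 ('a'): new char, reset run to 1
  Position 3 ('a'): continues run of 'a', length=2
  Position 4 ('c'): new char, reset run to 1
  Position 5 ('b'): new char, reset run to 1
  Position 6 ('c'): new char, reset run to 1
  Position 7 ('b'): new char, reset run to 1
  Position 8 ('c'): new char, reset run to 1
  Position 9 ('c'): continues run of 'c', length=2
  Position 10 ('b'): new char, reset run to 1
  Position 11 ('b'): continues run of 'b', length=2
  Position 12 ('c'): new char, reset run to 1
  Position 13 ('a'): new char, reset run to 1
Longest run: 'a' with length 2

2


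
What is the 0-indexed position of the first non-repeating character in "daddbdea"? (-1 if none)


Input: daddbdea
Character frequencies:
  'a': 2
  'b': 1
  'd': 4
  'e': 1
Scanning left to right for freq == 1:
  Position 0 ('d'): freq=4, skip
  Position 1 ('a'): freq=2, skip
  Position 2 ('d'): freq=4, skip
  Position 3 ('d'): freq=4, skip
  Position 4 ('b'): unique! => answer = 4

4


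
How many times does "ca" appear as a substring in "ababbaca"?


Searching for "ca" in "ababbaca"
Scanning each position:
  Position 0: "ab" => no
  Position 1: "ba" => no
  Position 2: "ab" => no
  Position 3: "bb" => no
  Position 4: "ba" => no
  Position 5: "ac" => no
  Position 6: "ca" => MATCH
Total occurrences: 1

1


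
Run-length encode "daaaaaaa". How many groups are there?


Input: daaaaaaa
Scanning for consecutive runs:
  Group 1: 'd' x 1 (positions 0-0)
  Group 2: 'a' x 7 (positions 1-7)
Total groups: 2

2


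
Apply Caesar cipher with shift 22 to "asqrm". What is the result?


Caesar cipher: shift "asqrm" by 22
  'a' (pos 0) + 22 = pos 22 = 'w'
  's' (pos 18) + 22 = pos 14 = 'o'
  'q' (pos 16) + 22 = pos 12 = 'm'
  'r' (pos 17) + 22 = pos 13 = 'n'
  'm' (pos 12) + 22 = pos 8 = 'i'
Result: womni

womni


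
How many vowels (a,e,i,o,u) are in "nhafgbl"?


Input: nhafgbl
Checking each character:
  'n' at position 0: consonant
  'h' at position 1: consonant
  'a' at position 2: vowel (running total: 1)
  'f' at position 3: consonant
  'g' at position 4: consonant
  'b' at position 5: consonant
  'l' at position 6: consonant
Total vowels: 1

1


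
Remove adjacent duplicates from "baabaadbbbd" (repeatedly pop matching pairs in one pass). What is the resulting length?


Input: baabaadbbbd
Stack-based adjacent duplicate removal:
  Read 'b': push. Stack: b
  Read 'a': push. Stack: ba
  Read 'a': matches stack top 'a' => pop. Stack: b
  Read 'b': matches stack top 'b' => pop. Stack: (empty)
  Read 'a': push. Stack: a
  Read 'a': matches stack top 'a' => pop. Stack: (empty)
  Read 'd': push. Stack: d
  Read 'b': push. Stack: db
  Read 'b': matches stack top 'b' => pop. Stack: d
  Read 'b': push. Stack: db
  Read 'd': push. Stack: dbd
Final stack: "dbd" (length 3)

3


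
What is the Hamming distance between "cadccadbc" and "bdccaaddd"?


Comparing "cadccadbc" and "bdccaaddd" position by position:
  Position 0: 'c' vs 'b' => differ
  Position 1: 'a' vs 'd' => differ
  Position 2: 'd' vs 'c' => differ
  Position 3: 'c' vs 'c' => same
  Position 4: 'c' vs 'a' => differ
  Position 5: 'a' vs 'a' => same
  Position 6: 'd' vs 'd' => same
  Position 7: 'b' vs 'd' => differ
  Position 8: 'c' vs 'd' => differ
Total differences (Hamming distance): 6

6


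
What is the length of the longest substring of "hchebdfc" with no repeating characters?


Input: "hchebdfc"
Sliding window (track last position of each char):
  Position 0 ('h'): window [0,0] length 1 -- new best
  Position 1 ('c'): window [0,1] length 2 -- new best
  Position 2 ('h'): repeat (last at 0), move window start to 1
  Position 2 ('h'): window [1,2] length 2
  Position 3 ('e'): window [1,3] length 3 -- new best
  Position 4 ('b'): window [1,4] length 4 -- new best
  Position 5 ('d'): window [1,5] length 5 -- new best
  Position 6 ('f'): window [1,6] length 6 -- new best
  Position 7 ('c'): repeat (last at 1), move window start to 2
  Position 7 ('c'): window [2,7] length 6
Longest substring with no repeats: "chebdf" with length 6

6
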